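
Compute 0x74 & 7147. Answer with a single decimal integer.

0x74 = 0000001110100
7147 = 1101111101011
AND → 0000001100000 = 96

96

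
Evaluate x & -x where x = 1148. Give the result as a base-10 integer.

x = 10001111100 = 1148
-x (two's complement) = …01110000100
AND   = 00000000100 = 4
(x & -x isolates the lowest set bit of x.)

4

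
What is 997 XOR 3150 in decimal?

997 = 001111100101
3150 = 110001001110
XOR → 111110101011 = 4011

4011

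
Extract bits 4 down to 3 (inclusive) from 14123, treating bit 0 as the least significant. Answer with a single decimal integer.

1

v = 011011100101011
Shift right by 3: 011011100101
Mask low 2 bits: 01 = 1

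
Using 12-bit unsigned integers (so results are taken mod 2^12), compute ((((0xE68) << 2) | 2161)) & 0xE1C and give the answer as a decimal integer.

2064

0xE68 = 111001101000
→ << 2 (mod 2^12) → 100110100000 = 2464
2161 = 100001110001
→ | → 100111110001 = 2545
0xE1C = 111000011100
→ & → 100000010000 = 2064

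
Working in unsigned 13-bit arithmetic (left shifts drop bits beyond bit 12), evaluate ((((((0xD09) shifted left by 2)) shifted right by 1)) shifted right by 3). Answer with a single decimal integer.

322

0xD09 = 0110100001001
→ shifted left by 2 (mod 2^13) → 1010000100100 = 5156
→ shifted right by 1 → 0101000010010 = 2578
→ shifted right by 3 → 0000101000010 = 322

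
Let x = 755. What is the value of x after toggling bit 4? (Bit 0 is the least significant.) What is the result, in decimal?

x = 1011110011
bit 4 is currently 1; toggle it via x ^ (1 << 4) = x ^ 16
→ 1011100011 = 739

739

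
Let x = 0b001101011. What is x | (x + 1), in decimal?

x = 1101011 = 107
x + 1 = 1101100
OR    = 1101111 = 111
(x | (x + 1) sets the lowest cleared bit.)

111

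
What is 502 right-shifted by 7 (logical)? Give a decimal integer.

3

502 = 111110110
shift right by 7 → 000000011 = 3
(equivalently, floor(502 / 128))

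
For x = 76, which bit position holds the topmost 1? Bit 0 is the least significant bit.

76 = 1001100
The topmost 1 is at position 6 (since 2^6 = 64 ≤ 76 < 128).

6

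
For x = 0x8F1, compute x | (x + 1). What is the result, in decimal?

x = 100011110001 = 2289
x + 1 = 100011110010
OR    = 100011110011 = 2291
(x | (x + 1) sets the lowest cleared bit.)

2291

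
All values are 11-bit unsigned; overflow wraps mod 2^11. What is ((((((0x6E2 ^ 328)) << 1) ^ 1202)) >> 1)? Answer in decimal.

0x6E2 = 11011100010
328 = 00101001000
→ ^ → 11110101010 = 1962
→ << 1 (mod 2^11) → 11101010100 = 1876
1202 = 10010110010
→ ^ → 01111100110 = 998
→ >> 1 → 00111110011 = 499

499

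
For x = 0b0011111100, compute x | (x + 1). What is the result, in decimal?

253

x = 11111100 = 252
x + 1 = 11111101
OR    = 11111101 = 253
(x | (x + 1) sets the lowest cleared bit.)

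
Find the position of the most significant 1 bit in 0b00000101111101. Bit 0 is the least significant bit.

0b00000101111101 = 101111101
The topmost 1 is at position 8 (since 2^8 = 256 ≤ 381 < 512).

8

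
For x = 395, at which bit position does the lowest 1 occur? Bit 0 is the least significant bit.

0

395 = 110001011
Trailing zeros: 0, so the lowest set bit is bit 0 (value 1).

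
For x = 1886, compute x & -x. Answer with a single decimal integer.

x = 11101011110 = 1886
-x (two's complement) = …00010100010
AND   = 00000000010 = 2
(x & -x isolates the lowest set bit of x.)

2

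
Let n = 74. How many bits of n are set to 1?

3

74 = 1001010
Count the 1s: 1 + 1 + 1 = 3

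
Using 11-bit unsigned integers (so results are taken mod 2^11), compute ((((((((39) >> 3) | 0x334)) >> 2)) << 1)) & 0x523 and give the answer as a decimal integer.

39 = 00000100111
→ >> 3 → 00000000100 = 4
0x334 = 01100110100
→ | → 01100110100 = 820
→ >> 2 → 00011001101 = 205
→ << 1 (mod 2^11) → 00110011010 = 410
0x523 = 10100100011
→ & → 00100000010 = 258

258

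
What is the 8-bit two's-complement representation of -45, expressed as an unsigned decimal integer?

45 in 8 bits: 00101101
Invert: 11010010
Add 1:  11010011 = 211
(Check: 2^8 - 45 = 256 - 45 = 211.)

211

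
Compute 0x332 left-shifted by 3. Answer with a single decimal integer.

6544

0x332 = 0001100110010
shift left by 3 → 1100110010000 = 6544
(equivalently, 818 × 2^3 = 818 × 8)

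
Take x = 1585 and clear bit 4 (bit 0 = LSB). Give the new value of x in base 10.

1569

x = 011000110001
bit 4 is currently 1; clear it via x & ~(1 << 4) = x & ~16
→ 011000100001 = 1569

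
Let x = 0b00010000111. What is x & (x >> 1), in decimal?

3

x = 10000111 = 135
x>>1 = 01000011
AND  = 00000011 = 3
(x & (x >> 1) has a 1 wherever x has two consecutive 1 bits.)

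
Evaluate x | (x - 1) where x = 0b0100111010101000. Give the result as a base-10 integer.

20143

x = 100111010101000 = 20136
x - 1 = 100111010100111
OR    = 100111010101111 = 20143
(x | (x - 1) sets all bits below the lowest set bit.)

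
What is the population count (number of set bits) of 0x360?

0x360 = 1101100000
Count the 1s: 1 + 1 + 1 + 1 = 4

4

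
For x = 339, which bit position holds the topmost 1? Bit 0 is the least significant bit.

339 = 101010011
The topmost 1 is at position 8 (since 2^8 = 256 ≤ 339 < 512).

8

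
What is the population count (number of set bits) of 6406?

5

6406 = 1100100000110
Count the 1s: 1 + 1 + 1 + 1 + 1 = 5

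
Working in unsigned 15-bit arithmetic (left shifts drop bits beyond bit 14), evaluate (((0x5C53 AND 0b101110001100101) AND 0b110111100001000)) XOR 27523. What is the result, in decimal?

10115

0x5C53 = 101110001010011
0b101110001100101 = 101110001100101
→ AND → 101110001000001 = 23617
0b110111100001000 = 110111100001000
→ AND → 100110000000000 = 19456
27523 = 110101110000011
→ XOR → 010011110000011 = 10115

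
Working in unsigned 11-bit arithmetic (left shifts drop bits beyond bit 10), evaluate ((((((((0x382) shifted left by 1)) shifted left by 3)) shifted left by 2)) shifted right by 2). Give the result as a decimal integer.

32

0x382 = 01110000010
→ shifted left by 1 (mod 2^11) → 11100000100 = 1796
→ shifted left by 3 (mod 2^11) → 00000100000 = 32
→ shifted left by 2 (mod 2^11) → 00010000000 = 128
→ shifted right by 2 → 00000100000 = 32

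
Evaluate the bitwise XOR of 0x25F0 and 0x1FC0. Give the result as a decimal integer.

0x25F0 = 10010111110000
0x1FC0 = 01111111000000
XOR → 11101000110000 = 14896

14896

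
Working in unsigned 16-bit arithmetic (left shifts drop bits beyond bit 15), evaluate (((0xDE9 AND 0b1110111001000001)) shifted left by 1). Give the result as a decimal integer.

0xDE9 = 0000110111101001
0b1110111001000001 = 1110111001000001
→ AND → 0000110001000001 = 3137
→ shifted left by 1 (mod 2^16) → 0001100010000010 = 6274

6274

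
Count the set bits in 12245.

10

12245 = 10111111010101
Count the 1s: 1 + 1 + 1 + 1 + 1 + 1 + 1 + 1 + 1 + 1 = 10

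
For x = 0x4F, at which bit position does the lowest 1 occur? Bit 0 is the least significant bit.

0x4F = 1001111
Trailing zeros: 0, so the lowest set bit is bit 0 (value 1).

0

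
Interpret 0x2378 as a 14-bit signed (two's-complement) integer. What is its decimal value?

pattern = 10001101111000 (MSB is 1 ⇒ negative)
Invert: 01110010000111, add 1 → 01110010001000 = 7304, so the value is -7304.
(Equivalently: 9080 - 2^14 = 9080 - 16384 = -7304.)

-7304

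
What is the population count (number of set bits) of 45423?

45423 = 1011000101101111
Count the 1s: 1 + 1 + 1 + 1 + 1 + 1 + 1 + 1 + 1 + 1 = 10

10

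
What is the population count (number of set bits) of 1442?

5

1442 = 10110100010
Count the 1s: 1 + 1 + 1 + 1 + 1 = 5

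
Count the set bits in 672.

3

672 = 1010100000
Count the 1s: 1 + 1 + 1 = 3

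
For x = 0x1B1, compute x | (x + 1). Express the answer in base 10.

x = 110110001 = 433
x + 1 = 110110010
OR    = 110110011 = 435
(x | (x + 1) sets the lowest cleared bit.)

435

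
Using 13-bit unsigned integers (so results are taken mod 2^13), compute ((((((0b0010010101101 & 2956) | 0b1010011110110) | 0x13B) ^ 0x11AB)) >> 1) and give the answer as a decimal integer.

554

0b0010010101101 = 0010010101101
2956 = 0101110001100
→ & → 0000010001100 = 140
0b1010011110110 = 1010011110110
→ | → 1010011111110 = 5374
0x13B = 0000100111011
→ | → 1010111111111 = 5631
0x11AB = 1000110101011
→ ^ → 0010001010100 = 1108
→ >> 1 → 0001000101010 = 554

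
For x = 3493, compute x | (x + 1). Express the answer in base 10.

x = 110110100101 = 3493
x + 1 = 110110100110
OR    = 110110100111 = 3495
(x | (x + 1) sets the lowest cleared bit.)

3495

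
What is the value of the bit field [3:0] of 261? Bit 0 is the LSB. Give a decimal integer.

5

v = 100000101
Shift right by 0: 100000101
Mask low 4 bits: 0101 = 5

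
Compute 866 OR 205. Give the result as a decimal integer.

1007

866 = 1101100010
205 = 0011001101
 OR → 1111101111 = 1007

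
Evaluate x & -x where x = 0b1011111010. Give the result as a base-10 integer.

x = 1011111010 = 762
-x (two's complement) = …0100000110
AND   = 0000000010 = 2
(x & -x isolates the lowest set bit of x.)

2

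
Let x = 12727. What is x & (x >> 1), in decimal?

x = 11000110110111 = 12727
x>>1 = 01100011011011
AND  = 01000010010011 = 4243
(x & (x >> 1) has a 1 wherever x has two consecutive 1 bits.)

4243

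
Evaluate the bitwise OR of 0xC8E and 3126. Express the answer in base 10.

3262

0xC8E = 110010001110
3126 = 110000110110
 OR → 110010111110 = 3262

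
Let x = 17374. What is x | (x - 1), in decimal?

17375

x = 100001111011110 = 17374
x - 1 = 100001111011101
OR    = 100001111011111 = 17375
(x | (x - 1) sets all bits below the lowest set bit.)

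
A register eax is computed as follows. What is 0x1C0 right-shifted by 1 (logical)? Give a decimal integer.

224

0x1C0 = 111000000
shift right by 1 → 011100000 = 224
(equivalently, floor(448 / 2))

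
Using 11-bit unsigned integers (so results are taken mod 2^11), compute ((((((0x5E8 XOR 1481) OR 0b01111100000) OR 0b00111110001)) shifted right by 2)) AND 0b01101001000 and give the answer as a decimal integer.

0x5E8 = 10111101000
1481 = 10111001001
→ XOR → 00000100001 = 33
0b01111100000 = 01111100000
→ OR → 01111100001 = 993
0b00111110001 = 00111110001
→ OR → 01111110001 = 1009
→ shifted right by 2 → 00011111100 = 252
0b01101001000 = 01101001000
→ AND → 00001001000 = 72

72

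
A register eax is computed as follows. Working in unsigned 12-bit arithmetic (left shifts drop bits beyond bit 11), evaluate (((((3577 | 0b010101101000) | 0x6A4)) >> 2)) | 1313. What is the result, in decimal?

2047

3577 = 110111111001
0b010101101000 = 010101101000
→ | → 110111111001 = 3577
0x6A4 = 011010100100
→ | → 111111111101 = 4093
→ >> 2 → 001111111111 = 1023
1313 = 010100100001
→ | → 011111111111 = 2047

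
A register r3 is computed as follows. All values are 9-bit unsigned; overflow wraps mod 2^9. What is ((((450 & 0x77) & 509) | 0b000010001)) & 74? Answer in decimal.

450 = 111000010
0x77 = 001110111
→ & → 001000010 = 66
509 = 111111101
→ & → 001000000 = 64
0b000010001 = 000010001
→ | → 001010001 = 81
74 = 001001010
→ & → 001000000 = 64

64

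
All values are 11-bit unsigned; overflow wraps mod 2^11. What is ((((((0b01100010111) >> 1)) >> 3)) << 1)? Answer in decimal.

98

0b01100010111 = 01100010111
→ >> 1 → 00110001011 = 395
→ >> 3 → 00000110001 = 49
→ << 1 (mod 2^11) → 00001100010 = 98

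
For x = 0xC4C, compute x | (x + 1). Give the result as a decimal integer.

x = 110001001100 = 3148
x + 1 = 110001001101
OR    = 110001001101 = 3149
(x | (x + 1) sets the lowest cleared bit.)

3149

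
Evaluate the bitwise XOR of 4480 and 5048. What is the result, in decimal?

4480 = 1000110000000
5048 = 1001110111000
XOR → 0001000111000 = 568

568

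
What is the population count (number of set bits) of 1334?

6

1334 = 10100110110
Count the 1s: 1 + 1 + 1 + 1 + 1 + 1 = 6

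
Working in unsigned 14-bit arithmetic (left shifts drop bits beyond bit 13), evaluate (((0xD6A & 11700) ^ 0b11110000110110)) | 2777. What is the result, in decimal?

15327

0xD6A = 00110101101010
11700 = 10110110110100
→ & → 00110100100000 = 3360
0b11110000110110 = 11110000110110
→ ^ → 11000100010110 = 12566
2777 = 00101011011001
→ | → 11101111011111 = 15327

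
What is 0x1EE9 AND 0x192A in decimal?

0x1EE9 = 1111011101001
0x192A = 1100100101010
AND → 1100000101000 = 6184

6184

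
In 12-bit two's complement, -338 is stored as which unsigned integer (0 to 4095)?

3758

338 in 12 bits: 000101010010
Invert: 111010101101
Add 1:  111010101110 = 3758
(Check: 2^12 - 338 = 4096 - 338 = 3758.)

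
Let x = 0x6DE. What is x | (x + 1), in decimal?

1759

x = 11011011110 = 1758
x + 1 = 11011011111
OR    = 11011011111 = 1759
(x | (x + 1) sets the lowest cleared bit.)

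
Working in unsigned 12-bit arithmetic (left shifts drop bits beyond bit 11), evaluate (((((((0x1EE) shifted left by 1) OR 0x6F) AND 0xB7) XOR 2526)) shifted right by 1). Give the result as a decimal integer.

1204

0x1EE = 000111101110
→ shifted left by 1 (mod 2^12) → 001111011100 = 988
0x6F = 000001101111
→ OR → 001111111111 = 1023
0xB7 = 000010110111
→ AND → 000010110111 = 183
2526 = 100111011110
→ XOR → 100101101001 = 2409
→ shifted right by 1 → 010010110100 = 1204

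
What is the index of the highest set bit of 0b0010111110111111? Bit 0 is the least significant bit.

0b0010111110111111 = 10111110111111
The topmost 1 is at position 13 (since 2^13 = 8192 ≤ 12223 < 16384).

13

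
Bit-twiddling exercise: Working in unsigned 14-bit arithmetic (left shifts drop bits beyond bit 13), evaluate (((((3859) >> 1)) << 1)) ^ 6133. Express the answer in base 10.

3859 = 00111100010011
→ >> 1 → 00011110001001 = 1929
→ << 1 (mod 2^14) → 00111100010010 = 3858
6133 = 01011111110101
→ ^ → 01100011100111 = 6375

6375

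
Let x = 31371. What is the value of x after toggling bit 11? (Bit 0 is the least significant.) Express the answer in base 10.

29323

x = 0111101010001011
bit 11 is currently 1; toggle it via x ^ (1 << 11) = x ^ 2048
→ 0111001010001011 = 29323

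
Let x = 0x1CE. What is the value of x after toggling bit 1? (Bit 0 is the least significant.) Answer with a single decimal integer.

x = 000111001110
bit 1 is currently 1; toggle it via x ^ (1 << 1) = x ^ 2
→ 000111001100 = 460

460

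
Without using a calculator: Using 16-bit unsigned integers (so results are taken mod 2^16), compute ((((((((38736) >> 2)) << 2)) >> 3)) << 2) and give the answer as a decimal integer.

19368

38736 = 1001011101010000
→ >> 2 → 0010010111010100 = 9684
→ << 2 (mod 2^16) → 1001011101010000 = 38736
→ >> 3 → 0001001011101010 = 4842
→ << 2 (mod 2^16) → 0100101110101000 = 19368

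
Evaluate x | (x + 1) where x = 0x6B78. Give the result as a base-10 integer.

x = 110101101111000 = 27512
x + 1 = 110101101111001
OR    = 110101101111001 = 27513
(x | (x + 1) sets the lowest cleared bit.)

27513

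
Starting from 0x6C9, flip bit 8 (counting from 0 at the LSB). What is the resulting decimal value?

x = 11011001001
bit 8 is currently 0; toggle it via x ^ (1 << 8) = x ^ 256
→ 11111001001 = 1993

1993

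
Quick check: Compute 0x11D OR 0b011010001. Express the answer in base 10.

477

0x11D = 100011101
b = 011010001
 OR → 111011101 = 477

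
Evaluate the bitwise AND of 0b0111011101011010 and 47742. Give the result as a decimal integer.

a = 0111011101011010
47742 = 1011101001111110
AND → 0011001001011010 = 12890

12890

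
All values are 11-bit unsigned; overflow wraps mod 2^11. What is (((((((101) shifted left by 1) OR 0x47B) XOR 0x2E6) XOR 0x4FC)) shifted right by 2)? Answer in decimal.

101 = 00001100101
→ shifted left by 1 (mod 2^11) → 00011001010 = 202
0x47B = 10001111011
→ OR → 10011111011 = 1275
0x2E6 = 01011100110
→ XOR → 11000011101 = 1565
0x4FC = 10011111100
→ XOR → 01011100001 = 737
→ shifted right by 2 → 00010111000 = 184

184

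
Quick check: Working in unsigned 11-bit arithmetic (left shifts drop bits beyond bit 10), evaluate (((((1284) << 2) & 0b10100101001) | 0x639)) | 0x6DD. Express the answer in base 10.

1789

1284 = 10100000100
→ << 2 (mod 2^11) → 10000010000 = 1040
0b10100101001 = 10100101001
→ & → 10000000000 = 1024
0x639 = 11000111001
→ | → 11000111001 = 1593
0x6DD = 11011011101
→ | → 11011111101 = 1789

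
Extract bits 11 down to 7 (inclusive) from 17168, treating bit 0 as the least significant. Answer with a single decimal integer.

6

v = 100001100010000
Shift right by 7: 10000110
Mask low 5 bits: 00110 = 6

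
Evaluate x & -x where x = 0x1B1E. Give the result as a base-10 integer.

x = 1101100011110 = 6942
-x (two's complement) = …0010011100010
AND   = 0000000000010 = 2
(x & -x isolates the lowest set bit of x.)

2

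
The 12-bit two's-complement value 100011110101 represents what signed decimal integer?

pattern = 100011110101 (MSB is 1 ⇒ negative)
Invert: 011100001010, add 1 → 011100001011 = 1803, so the value is -1803.
(Equivalently: 2293 - 2^12 = 2293 - 4096 = -1803.)

-1803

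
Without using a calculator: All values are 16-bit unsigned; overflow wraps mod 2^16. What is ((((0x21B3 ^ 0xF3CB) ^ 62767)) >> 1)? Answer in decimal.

0x21B3 = 0010000110110011
0xF3CB = 1111001111001011
→ ^ → 1101001001111000 = 53880
62767 = 1111010100101111
→ ^ → 0010011101010111 = 10071
→ >> 1 → 0001001110101011 = 5035

5035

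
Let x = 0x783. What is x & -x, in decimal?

1

x = 11110000011 = 1923
-x (two's complement) = …00001111101
AND   = 00000000001 = 1
(x & -x isolates the lowest set bit of x.)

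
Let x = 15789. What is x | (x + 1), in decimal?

x = 11110110101101 = 15789
x + 1 = 11110110101110
OR    = 11110110101111 = 15791
(x | (x + 1) sets the lowest cleared bit.)

15791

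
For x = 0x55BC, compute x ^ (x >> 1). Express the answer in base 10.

x = 101010110111100 = 21948
x>>1 = 010101011011110
XOR  = 111111101100010 = 32610
(x ^ (x >> 1) gives the standard binary-reflected Gray code of x.)

32610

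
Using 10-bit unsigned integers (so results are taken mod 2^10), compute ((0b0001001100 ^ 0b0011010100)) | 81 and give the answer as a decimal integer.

0b0001001100 = 0001001100
0b0011010100 = 0011010100
→ ^ → 0010011000 = 152
81 = 0001010001
→ | → 0011011001 = 217

217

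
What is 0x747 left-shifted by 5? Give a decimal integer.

0x747 = 0000011101000111
shift left by 5 → 1110100011100000 = 59616
(equivalently, 1863 × 2^5 = 1863 × 32)

59616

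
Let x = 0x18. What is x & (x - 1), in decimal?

x = 11000 = 24
x - 1 = 10111
AND   = 10000 = 16
(x & (x - 1) clears the lowest set bit of x.)

16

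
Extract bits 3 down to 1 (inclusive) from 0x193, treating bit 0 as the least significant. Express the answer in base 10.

1

v = 110010011
Shift right by 1: 11001001
Mask low 3 bits: 001 = 1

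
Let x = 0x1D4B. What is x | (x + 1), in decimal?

7503

x = 1110101001011 = 7499
x + 1 = 1110101001100
OR    = 1110101001111 = 7503
(x | (x + 1) sets the lowest cleared bit.)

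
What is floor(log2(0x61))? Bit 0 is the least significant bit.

6

0x61 = 1100001
The topmost 1 is at position 6 (since 2^6 = 64 ≤ 97 < 128).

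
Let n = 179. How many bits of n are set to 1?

5

179 = 10110011
Count the 1s: 1 + 1 + 1 + 1 + 1 = 5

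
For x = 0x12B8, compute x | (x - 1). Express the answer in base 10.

x = 1001010111000 = 4792
x - 1 = 1001010110111
OR    = 1001010111111 = 4799
(x | (x - 1) sets all bits below the lowest set bit.)

4799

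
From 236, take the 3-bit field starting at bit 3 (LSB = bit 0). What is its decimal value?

v = 0011101100
Shift right by 3: 0011101
Mask low 3 bits: 101 = 5

5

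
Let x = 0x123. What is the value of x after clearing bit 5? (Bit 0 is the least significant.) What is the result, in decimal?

259

x = 100100011
bit 5 is currently 1; clear it via x & ~(1 << 5) = x & ~32
→ 100000011 = 259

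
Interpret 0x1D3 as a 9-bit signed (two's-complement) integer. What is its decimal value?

-45

pattern = 111010011 (MSB is 1 ⇒ negative)
Invert: 000101100, add 1 → 000101101 = 45, so the value is -45.
(Equivalently: 467 - 2^9 = 467 - 512 = -45.)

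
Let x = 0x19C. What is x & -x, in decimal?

x = 110011100 = 412
-x (two's complement) = …001100100
AND   = 000000100 = 4
(x & -x isolates the lowest set bit of x.)

4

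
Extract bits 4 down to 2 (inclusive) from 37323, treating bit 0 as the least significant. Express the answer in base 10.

v = 1001000111001011
Shift right by 2: 10010001110010
Mask low 3 bits: 010 = 2

2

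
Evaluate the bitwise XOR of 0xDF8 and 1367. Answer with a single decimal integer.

2223

0xDF8 = 110111111000
1367 = 010101010111
XOR → 100010101111 = 2223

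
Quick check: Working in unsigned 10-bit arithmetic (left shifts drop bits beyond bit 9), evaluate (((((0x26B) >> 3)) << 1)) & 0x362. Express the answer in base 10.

0x26B = 1001101011
→ >> 3 → 0001001101 = 77
→ << 1 (mod 2^10) → 0010011010 = 154
0x362 = 1101100010
→ & → 0000000010 = 2

2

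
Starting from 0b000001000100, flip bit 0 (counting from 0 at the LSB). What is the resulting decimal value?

69

x = 000001000100
bit 0 is currently 0; toggle it via x ^ (1 << 0) = x ^ 1
→ 000001000101 = 69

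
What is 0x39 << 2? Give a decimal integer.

228

0x39 = 00111001
shift left by 2 → 11100100 = 228
(equivalently, 57 × 2^2 = 57 × 4)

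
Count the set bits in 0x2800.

0x2800 = 10100000000000
Count the 1s: 1 + 1 = 2

2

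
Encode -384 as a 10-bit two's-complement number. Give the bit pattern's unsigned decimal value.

640

384 in 10 bits: 0110000000
Invert: 1001111111
Add 1:  1010000000 = 640
(Check: 2^10 - 384 = 1024 - 384 = 640.)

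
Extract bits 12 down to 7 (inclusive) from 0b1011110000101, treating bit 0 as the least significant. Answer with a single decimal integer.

v = 1011110000101
Shift right by 7: 101111
Mask low 6 bits: 101111 = 47

47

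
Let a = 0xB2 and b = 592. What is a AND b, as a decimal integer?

16

0xB2 = 0010110010
592 = 1001010000
AND → 0000010000 = 16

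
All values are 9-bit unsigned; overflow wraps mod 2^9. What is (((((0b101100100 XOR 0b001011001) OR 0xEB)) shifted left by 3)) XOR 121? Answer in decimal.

385

0b101100100 = 101100100
0b001011001 = 001011001
→ XOR → 100111101 = 317
0xEB = 011101011
→ OR → 111111111 = 511
→ shifted left by 3 (mod 2^9) → 111111000 = 504
121 = 001111001
→ XOR → 110000001 = 385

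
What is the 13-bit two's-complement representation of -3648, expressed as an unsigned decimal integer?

4544

3648 in 13 bits: 0111001000000
Invert: 1000110111111
Add 1:  1000111000000 = 4544
(Check: 2^13 - 3648 = 8192 - 3648 = 4544.)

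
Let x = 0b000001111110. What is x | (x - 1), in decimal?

x = 1111110 = 126
x - 1 = 1111101
OR    = 1111111 = 127
(x | (x - 1) sets all bits below the lowest set bit.)

127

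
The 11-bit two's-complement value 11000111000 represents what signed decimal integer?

-456

pattern = 11000111000 (MSB is 1 ⇒ negative)
Invert: 00111000111, add 1 → 00111001000 = 456, so the value is -456.
(Equivalently: 1592 - 2^11 = 1592 - 2048 = -456.)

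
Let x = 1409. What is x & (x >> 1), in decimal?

x = 10110000001 = 1409
x>>1 = 01011000000
AND  = 00010000000 = 128
(x & (x >> 1) has a 1 wherever x has two consecutive 1 bits.)

128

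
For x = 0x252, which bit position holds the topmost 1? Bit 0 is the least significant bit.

9

0x252 = 1001010010
The topmost 1 is at position 9 (since 2^9 = 512 ≤ 594 < 1024).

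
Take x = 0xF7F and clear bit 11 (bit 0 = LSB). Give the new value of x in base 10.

x = 0111101111111
bit 11 is currently 1; clear it via x & ~(1 << 11) = x & ~2048
→ 0011101111111 = 1919

1919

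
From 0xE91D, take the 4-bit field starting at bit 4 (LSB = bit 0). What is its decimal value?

v = 1110100100011101
Shift right by 4: 111010010001
Mask low 4 bits: 0001 = 1

1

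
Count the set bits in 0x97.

5

0x97 = 10010111
Count the 1s: 1 + 1 + 1 + 1 + 1 = 5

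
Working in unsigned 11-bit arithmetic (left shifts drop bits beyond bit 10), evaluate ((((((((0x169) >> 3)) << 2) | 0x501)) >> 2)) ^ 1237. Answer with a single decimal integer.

0x169 = 00101101001
→ >> 3 → 00000101101 = 45
→ << 2 (mod 2^11) → 00010110100 = 180
0x501 = 10100000001
→ | → 10110110101 = 1461
→ >> 2 → 00101101101 = 365
1237 = 10011010101
→ ^ → 10110111000 = 1464

1464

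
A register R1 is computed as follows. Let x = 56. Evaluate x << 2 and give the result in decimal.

224

56 = 00111000
shift left by 2 → 11100000 = 224
(equivalently, 56 × 2^2 = 56 × 4)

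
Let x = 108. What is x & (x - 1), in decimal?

x = 1101100 = 108
x - 1 = 1101011
AND   = 1101000 = 104
(x & (x - 1) clears the lowest set bit of x.)

104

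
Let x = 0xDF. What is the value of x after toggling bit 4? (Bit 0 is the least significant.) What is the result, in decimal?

x = 011011111
bit 4 is currently 1; toggle it via x ^ (1 << 4) = x ^ 16
→ 011001111 = 207

207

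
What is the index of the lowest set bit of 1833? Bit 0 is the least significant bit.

1833 = 11100101001
Trailing zeros: 0, so the lowest set bit is bit 0 (value 1).

0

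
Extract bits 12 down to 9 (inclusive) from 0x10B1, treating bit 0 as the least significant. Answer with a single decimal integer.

v = 01000010110001
Shift right by 9: 01000
Mask low 4 bits: 1000 = 8

8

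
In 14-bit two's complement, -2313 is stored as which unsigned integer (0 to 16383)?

14071

2313 in 14 bits: 00100100001001
Invert: 11011011110110
Add 1:  11011011110111 = 14071
(Check: 2^14 - 2313 = 16384 - 2313 = 14071.)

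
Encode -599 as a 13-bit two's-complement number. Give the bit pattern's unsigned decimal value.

599 in 13 bits: 0001001010111
Invert: 1110110101000
Add 1:  1110110101001 = 7593
(Check: 2^13 - 599 = 8192 - 599 = 7593.)

7593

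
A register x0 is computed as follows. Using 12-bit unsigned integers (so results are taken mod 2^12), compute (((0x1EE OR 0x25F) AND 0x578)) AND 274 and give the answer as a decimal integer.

272

0x1EE = 000111101110
0x25F = 001001011111
→ OR → 001111111111 = 1023
0x578 = 010101111000
→ AND → 000101111000 = 376
274 = 000100010010
→ AND → 000100010000 = 272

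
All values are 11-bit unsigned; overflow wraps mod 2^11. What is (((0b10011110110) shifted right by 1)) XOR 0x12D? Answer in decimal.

0b10011110110 = 10011110110
→ shifted right by 1 → 01001111011 = 635
0x12D = 00100101101
→ XOR → 01101010110 = 854

854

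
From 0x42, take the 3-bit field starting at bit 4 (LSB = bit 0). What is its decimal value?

v = 01000010
Shift right by 4: 0100
Mask low 3 bits: 100 = 4

4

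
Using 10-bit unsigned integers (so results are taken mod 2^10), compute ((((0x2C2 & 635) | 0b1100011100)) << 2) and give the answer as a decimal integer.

0x2C2 = 1011000010
635 = 1001111011
→ & → 1001000010 = 578
0b1100011100 = 1100011100
→ | → 1101011110 = 862
→ << 2 (mod 2^10) → 0101111000 = 376

376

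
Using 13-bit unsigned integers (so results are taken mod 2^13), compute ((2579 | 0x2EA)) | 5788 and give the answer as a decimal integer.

2579 = 0101000010011
0x2EA = 0001011101010
→ | → 0101011111011 = 2811
5788 = 1011010011100
→ | → 1111011111111 = 7935

7935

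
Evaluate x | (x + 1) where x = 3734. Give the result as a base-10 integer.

x = 111010010110 = 3734
x + 1 = 111010010111
OR    = 111010010111 = 3735
(x | (x + 1) sets the lowest cleared bit.)

3735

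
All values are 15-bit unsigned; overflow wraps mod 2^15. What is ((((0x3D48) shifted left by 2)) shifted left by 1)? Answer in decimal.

27200

0x3D48 = 011110101001000
→ shifted left by 2 (mod 2^15) → 111010100100000 = 29984
→ shifted left by 1 (mod 2^15) → 110101001000000 = 27200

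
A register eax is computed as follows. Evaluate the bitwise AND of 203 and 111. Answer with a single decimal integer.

75

203 = 11001011
111 = 01101111
AND → 01001011 = 75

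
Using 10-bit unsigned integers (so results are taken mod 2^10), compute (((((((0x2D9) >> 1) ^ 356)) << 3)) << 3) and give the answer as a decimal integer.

512

0x2D9 = 1011011001
→ >> 1 → 0101101100 = 364
356 = 0101100100
→ ^ → 0000001000 = 8
→ << 3 (mod 2^10) → 0001000000 = 64
→ << 3 (mod 2^10) → 1000000000 = 512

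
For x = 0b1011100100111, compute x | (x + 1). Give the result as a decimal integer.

x = 1011100100111 = 5927
x + 1 = 1011100101000
OR    = 1011100101111 = 5935
(x | (x + 1) sets the lowest cleared bit.)

5935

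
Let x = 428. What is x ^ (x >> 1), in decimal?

378

x = 110101100 = 428
x>>1 = 011010110
XOR  = 101111010 = 378
(x ^ (x >> 1) gives the standard binary-reflected Gray code of x.)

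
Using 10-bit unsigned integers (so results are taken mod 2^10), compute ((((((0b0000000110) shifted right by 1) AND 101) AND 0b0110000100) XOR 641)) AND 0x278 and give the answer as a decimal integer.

512

0b0000000110 = 0000000110
→ shifted right by 1 → 0000000011 = 3
101 = 0001100101
→ AND → 0000000001 = 1
0b0110000100 = 0110000100
→ AND → 0000000000 = 0
641 = 1010000001
→ XOR → 1010000001 = 641
0x278 = 1001111000
→ AND → 1000000000 = 512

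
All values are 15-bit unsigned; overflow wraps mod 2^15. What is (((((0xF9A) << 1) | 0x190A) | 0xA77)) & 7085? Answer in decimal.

6957

0xF9A = 000111110011010
→ << 1 (mod 2^15) → 001111100110100 = 7988
0x190A = 001100100001010
→ | → 001111100111110 = 7998
0xA77 = 000101001110111
→ | → 001111101111111 = 8063
7085 = 001101110101101
→ & → 001101100101101 = 6957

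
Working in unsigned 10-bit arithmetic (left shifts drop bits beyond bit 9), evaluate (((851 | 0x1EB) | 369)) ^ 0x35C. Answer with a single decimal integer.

851 = 1101010011
0x1EB = 0111101011
→ | → 1111111011 = 1019
369 = 0101110001
→ | → 1111111011 = 1019
0x35C = 1101011100
→ ^ → 0010100111 = 167

167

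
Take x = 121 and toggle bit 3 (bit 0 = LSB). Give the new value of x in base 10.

113

x = 00000001111001
bit 3 is currently 1; toggle it via x ^ (1 << 3) = x ^ 8
→ 00000001110001 = 113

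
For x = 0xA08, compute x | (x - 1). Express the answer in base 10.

x = 101000001000 = 2568
x - 1 = 101000000111
OR    = 101000001111 = 2575
(x | (x - 1) sets all bits below the lowest set bit.)

2575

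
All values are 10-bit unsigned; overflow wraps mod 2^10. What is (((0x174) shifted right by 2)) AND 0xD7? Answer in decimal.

0x174 = 0101110100
→ shifted right by 2 → 0001011101 = 93
0xD7 = 0011010111
→ AND → 0001010101 = 85

85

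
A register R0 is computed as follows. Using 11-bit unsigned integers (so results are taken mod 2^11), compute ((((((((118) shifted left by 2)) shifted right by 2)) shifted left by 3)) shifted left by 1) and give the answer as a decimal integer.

118 = 00001110110
→ shifted left by 2 (mod 2^11) → 00111011000 = 472
→ shifted right by 2 → 00001110110 = 118
→ shifted left by 3 (mod 2^11) → 01110110000 = 944
→ shifted left by 1 (mod 2^11) → 11101100000 = 1888

1888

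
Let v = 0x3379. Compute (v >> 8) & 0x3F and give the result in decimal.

51

v = 011001101111001
Shift right by 8: 0110011
Mask low 6 bits: 110011 = 51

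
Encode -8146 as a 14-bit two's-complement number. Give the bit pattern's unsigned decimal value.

8146 in 14 bits: 01111111010010
Invert: 10000000101101
Add 1:  10000000101110 = 8238
(Check: 2^14 - 8146 = 16384 - 8146 = 8238.)

8238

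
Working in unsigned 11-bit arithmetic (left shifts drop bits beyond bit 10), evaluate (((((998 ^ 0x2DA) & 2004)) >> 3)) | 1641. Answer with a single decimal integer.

998 = 01111100110
0x2DA = 01011011010
→ ^ → 00100111100 = 316
2004 = 11111010100
→ & → 00100010100 = 276
→ >> 3 → 00000100010 = 34
1641 = 11001101001
→ | → 11001101011 = 1643

1643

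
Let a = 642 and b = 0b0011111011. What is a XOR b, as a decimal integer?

642 = 1010000010
b = 0011111011
XOR → 1001111001 = 633

633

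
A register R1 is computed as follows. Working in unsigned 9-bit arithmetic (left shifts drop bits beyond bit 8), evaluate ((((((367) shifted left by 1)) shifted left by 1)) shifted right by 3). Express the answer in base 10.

367 = 101101111
→ shifted left by 1 (mod 2^9) → 011011110 = 222
→ shifted left by 1 (mod 2^9) → 110111100 = 444
→ shifted right by 3 → 000110111 = 55

55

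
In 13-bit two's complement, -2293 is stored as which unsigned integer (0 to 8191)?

2293 in 13 bits: 0100011110101
Invert: 1011100001010
Add 1:  1011100001011 = 5899
(Check: 2^13 - 2293 = 8192 - 2293 = 5899.)

5899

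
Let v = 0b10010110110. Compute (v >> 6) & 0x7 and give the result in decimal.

v = 10010110110
Shift right by 6: 10010
Mask low 3 bits: 010 = 2

2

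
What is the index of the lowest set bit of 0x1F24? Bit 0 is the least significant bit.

0x1F24 = 1111100100100
Trailing zeros: 2, so the lowest set bit is bit 2 (value 4).

2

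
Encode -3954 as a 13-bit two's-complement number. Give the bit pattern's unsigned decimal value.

4238

3954 in 13 bits: 0111101110010
Invert: 1000010001101
Add 1:  1000010001110 = 4238
(Check: 2^13 - 3954 = 8192 - 3954 = 4238.)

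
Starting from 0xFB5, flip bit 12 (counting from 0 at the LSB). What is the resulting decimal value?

x = 0111110110101
bit 12 is currently 0; toggle it via x ^ (1 << 12) = x ^ 4096
→ 1111110110101 = 8117

8117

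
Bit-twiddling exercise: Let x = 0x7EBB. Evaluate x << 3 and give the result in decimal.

259544

0x7EBB = 000111111010111011
shift left by 3 → 111111010111011000 = 259544
(equivalently, 32443 × 2^3 = 32443 × 8)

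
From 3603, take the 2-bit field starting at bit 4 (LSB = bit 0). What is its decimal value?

1

v = 111000010011
Shift right by 4: 11100001
Mask low 2 bits: 01 = 1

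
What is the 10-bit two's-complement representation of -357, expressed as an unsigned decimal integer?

357 in 10 bits: 0101100101
Invert: 1010011010
Add 1:  1010011011 = 667
(Check: 2^10 - 357 = 1024 - 357 = 667.)

667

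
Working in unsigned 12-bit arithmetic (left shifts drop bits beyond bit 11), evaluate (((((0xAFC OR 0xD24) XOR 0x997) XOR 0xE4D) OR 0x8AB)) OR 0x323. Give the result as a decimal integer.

0xAFC = 101011111100
0xD24 = 110100100100
→ OR → 111111111100 = 4092
0x997 = 100110010111
→ XOR → 011001101011 = 1643
0xE4D = 111001001101
→ XOR → 100000100110 = 2086
0x8AB = 100010101011
→ OR → 100010101111 = 2223
0x323 = 001100100011
→ OR → 101110101111 = 2991

2991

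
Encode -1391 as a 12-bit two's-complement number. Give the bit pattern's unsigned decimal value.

2705

1391 in 12 bits: 010101101111
Invert: 101010010000
Add 1:  101010010001 = 2705
(Check: 2^12 - 1391 = 4096 - 1391 = 2705.)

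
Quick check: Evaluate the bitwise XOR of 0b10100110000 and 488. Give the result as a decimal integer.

a = 10100110000
488 = 00111101000
XOR → 10011011000 = 1240

1240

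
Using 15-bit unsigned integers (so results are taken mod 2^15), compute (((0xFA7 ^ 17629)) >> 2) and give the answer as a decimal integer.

0xFA7 = 000111110100111
17629 = 100010011011101
→ ^ → 100101101111010 = 19322
→ >> 2 → 001001011011110 = 4830

4830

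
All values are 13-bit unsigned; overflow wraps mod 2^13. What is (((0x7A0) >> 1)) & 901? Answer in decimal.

0x7A0 = 0011110100000
→ >> 1 → 0001111010000 = 976
901 = 0001110000101
→ & → 0001110000000 = 896

896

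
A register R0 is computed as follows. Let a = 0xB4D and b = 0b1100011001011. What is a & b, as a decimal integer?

0xB4D = 0101101001101
b = 1100011001011
AND → 0100001001001 = 2121

2121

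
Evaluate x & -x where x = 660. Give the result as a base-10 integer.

x = 1010010100 = 660
-x (two's complement) = …0101101100
AND   = 0000000100 = 4
(x & -x isolates the lowest set bit of x.)

4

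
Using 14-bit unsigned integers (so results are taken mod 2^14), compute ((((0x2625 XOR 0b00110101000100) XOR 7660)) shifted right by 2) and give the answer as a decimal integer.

3491

0x2625 = 10011000100101
0b00110101000100 = 00110101000100
→ XOR → 10101101100001 = 11105
7660 = 01110111101100
→ XOR → 11011010001101 = 13965
→ shifted right by 2 → 00110110100011 = 3491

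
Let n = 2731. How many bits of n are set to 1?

2731 = 101010101011
Count the 1s: 1 + 1 + 1 + 1 + 1 + 1 + 1 = 7

7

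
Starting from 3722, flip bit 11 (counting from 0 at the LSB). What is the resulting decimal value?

x = 00111010001010
bit 11 is currently 1; toggle it via x ^ (1 << 11) = x ^ 2048
→ 00011010001010 = 1674

1674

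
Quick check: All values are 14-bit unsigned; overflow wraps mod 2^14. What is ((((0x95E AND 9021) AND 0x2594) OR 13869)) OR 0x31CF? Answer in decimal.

0x95E = 00100101011110
9021 = 10001100111101
→ AND → 00000100011100 = 284
0x2594 = 10010110010100
→ AND → 00000100010100 = 276
13869 = 11011000101101
→ OR → 11011100111101 = 14141
0x31CF = 11000111001111
→ OR → 11011111111111 = 14335

14335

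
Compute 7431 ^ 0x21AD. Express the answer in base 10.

7431 = 01110100000111
0x21AD = 10000110101101
XOR → 11110010101010 = 15530

15530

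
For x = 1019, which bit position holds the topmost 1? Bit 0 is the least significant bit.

1019 = 1111111011
The topmost 1 is at position 9 (since 2^9 = 512 ≤ 1019 < 1024).

9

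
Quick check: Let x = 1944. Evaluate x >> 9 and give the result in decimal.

3

1944 = 11110011000
shift right by 9 → 00000000011 = 3
(equivalently, floor(1944 / 512))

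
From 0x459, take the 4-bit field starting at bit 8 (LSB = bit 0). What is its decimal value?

4

v = 010001011001
Shift right by 8: 0100
Mask low 4 bits: 0100 = 4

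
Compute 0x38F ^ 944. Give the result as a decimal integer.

63

0x38F = 1110001111
944 = 1110110000
XOR → 0000111111 = 63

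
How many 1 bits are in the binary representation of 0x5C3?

6

0x5C3 = 10111000011
Count the 1s: 1 + 1 + 1 + 1 + 1 + 1 = 6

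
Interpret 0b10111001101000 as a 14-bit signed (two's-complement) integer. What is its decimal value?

-4504

pattern = 10111001101000 (MSB is 1 ⇒ negative)
Invert: 01000110010111, add 1 → 01000110011000 = 4504, so the value is -4504.
(Equivalently: 11880 - 2^14 = 11880 - 16384 = -4504.)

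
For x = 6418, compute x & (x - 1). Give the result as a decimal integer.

x = 1100100010010 = 6418
x - 1 = 1100100010001
AND   = 1100100010000 = 6416
(x & (x - 1) clears the lowest set bit of x.)

6416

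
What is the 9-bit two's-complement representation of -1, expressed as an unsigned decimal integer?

511

1 in 9 bits: 000000001
Invert: 111111110
Add 1:  111111111 = 511
(Check: 2^9 - 1 = 512 - 1 = 511.)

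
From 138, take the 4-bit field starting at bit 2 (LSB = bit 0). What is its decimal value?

v = 010001010
Shift right by 2: 0100010
Mask low 4 bits: 0010 = 2

2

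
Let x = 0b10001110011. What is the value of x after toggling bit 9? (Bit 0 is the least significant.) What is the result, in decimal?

x = 10001110011
bit 9 is currently 0; toggle it via x ^ (1 << 9) = x ^ 512
→ 11001110011 = 1651

1651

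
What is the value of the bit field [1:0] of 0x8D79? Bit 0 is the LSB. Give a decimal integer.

v = 1000110101111001
Shift right by 0: 1000110101111001
Mask low 2 bits: 01 = 1

1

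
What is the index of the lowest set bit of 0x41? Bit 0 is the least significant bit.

0x41 = 1000001
Trailing zeros: 0, so the lowest set bit is bit 0 (value 1).

0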